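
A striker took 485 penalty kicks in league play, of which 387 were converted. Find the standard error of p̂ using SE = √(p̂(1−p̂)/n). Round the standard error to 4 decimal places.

SE = 0.0182

p̂ = 387/485 = 0.79794.
p̂(1−p̂) = 0.79794·0.20206 = 0.161232.
SE = √(0.161232/485) = √0.000332437 = 0.0182.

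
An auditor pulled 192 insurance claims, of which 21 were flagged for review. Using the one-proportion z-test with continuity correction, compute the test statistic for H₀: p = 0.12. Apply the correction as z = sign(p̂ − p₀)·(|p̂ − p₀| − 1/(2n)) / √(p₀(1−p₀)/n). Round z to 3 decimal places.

z = -0.342

With x = 21 successes in n = 192, p̂ = 0.10938. p̂ − p₀ = -0.010625.
Continuity correction 1/(2n) = 1/384 = 0.002604.
Corrected numerator: |-0.010625| − 0.002604 = 0.008021.
SE₀ = √(0.12·0.88/192) = 0.023452.
z = −0.008021/0.023452 = -0.342.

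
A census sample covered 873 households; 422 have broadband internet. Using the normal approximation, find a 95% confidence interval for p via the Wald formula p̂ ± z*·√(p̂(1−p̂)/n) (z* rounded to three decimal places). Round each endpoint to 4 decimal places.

p̂ = 422/873 = 0.48339.
SE(p̂) = √(0.48339·0.51661/873) = 0.016913.
z* = 1.960 at the 95% level.
Margin of error: 1.960 × 0.016913 = 0.03315.
So the interval runs from 0.4502 to 0.5165.

(0.4502, 0.5165)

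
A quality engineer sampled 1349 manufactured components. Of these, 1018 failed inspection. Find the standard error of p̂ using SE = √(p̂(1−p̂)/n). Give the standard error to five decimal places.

SE = 0.01172

Sample proportion p̂ = 1018/1349 = 0.75463.
p̂(1−p̂) = 0.75463·0.24537 = 0.185164.
SE = √(0.185164/1349) = √0.000137260 = 0.01172.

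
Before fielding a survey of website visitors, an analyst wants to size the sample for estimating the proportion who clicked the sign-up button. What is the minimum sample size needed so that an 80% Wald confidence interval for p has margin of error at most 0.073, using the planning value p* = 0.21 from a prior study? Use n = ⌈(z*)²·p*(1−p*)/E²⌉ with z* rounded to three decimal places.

The 80% critical value is z* = 1.282.
p*(1−p*) = 0.1659.
Required n before rounding: 1.643524 × 0.1659 / 0.073² = 51.165.
Rounding up, n = 52.

n = 52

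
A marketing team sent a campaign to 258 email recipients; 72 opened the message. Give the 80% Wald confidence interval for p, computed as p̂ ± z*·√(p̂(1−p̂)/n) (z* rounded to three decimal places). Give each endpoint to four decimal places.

Sample proportion p̂ = 72/258 = 0.27907.
SE(p̂) = √(0.27907·0.72093/258) = 0.027925.
The 80% critical value is z* = 1.282.
Margin of error: 1.282 × 0.027925 = 0.03580.
So the interval runs from 0.2433 to 0.3149.

(0.2433, 0.3149)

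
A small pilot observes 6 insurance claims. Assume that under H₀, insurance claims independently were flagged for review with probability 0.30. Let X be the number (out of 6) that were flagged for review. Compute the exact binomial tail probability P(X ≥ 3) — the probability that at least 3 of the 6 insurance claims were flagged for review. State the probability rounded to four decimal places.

X ~ Binomial(n=6, p=0.30).
P(X ≥ 3) = C(6,3)·0.30^3·0.70^3 + C(6,4)·0.30^4·0.70^2 + C(6,5)·0.30^5·0.70^1 + C(6,6)·0.30^6·0.70^0.
= 0.185220 + 0.059535 + 0.010206 + 0.000729 = 0.2557.

P = 0.2557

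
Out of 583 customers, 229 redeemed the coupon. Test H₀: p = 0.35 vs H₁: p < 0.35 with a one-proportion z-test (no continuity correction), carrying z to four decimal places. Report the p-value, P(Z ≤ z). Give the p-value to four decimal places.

The sample proportion is 229/583 = 0.39280.
SE₀ = √(0.35·0.65/583) = 0.019754.
z = (p̂ − p₀)/SE = (229/583 − 0.35)/0.019754 ≈ 2.1664.
From the standard normal, P(Z ≤ z) = 0.9849.

p-value = 0.9849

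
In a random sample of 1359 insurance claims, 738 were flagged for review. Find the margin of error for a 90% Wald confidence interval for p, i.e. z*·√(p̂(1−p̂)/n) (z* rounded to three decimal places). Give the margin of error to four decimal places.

ME = 0.0222

p̂ = 738/1359 = 0.54305.
SE(p̂) = √(0.54305·0.45695/1359) = 0.013513.
The 90% critical value is z* = 1.645.
ME = 1.645·0.013513 = 0.0222.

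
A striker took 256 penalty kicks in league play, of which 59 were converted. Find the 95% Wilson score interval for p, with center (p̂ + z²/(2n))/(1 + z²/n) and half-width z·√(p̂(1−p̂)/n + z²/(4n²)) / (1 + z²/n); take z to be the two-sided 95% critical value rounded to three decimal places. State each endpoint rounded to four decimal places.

(0.1831, 0.2858)

p̂ = 59/256 = 0.23047; z = 1.960, so z² = 3.841600.
Denominator 1 + z²/n = 1 + 3.841600/256 = 1.015006.
Adjusted center: (0.23047 + z²/(2n))/1.015006 = 0.23445.
Radicand: p̂(1−p̂)/n + z²/(4n²) = 0.000692785 + 0.000014655 = 0.000707440.
Half-width = 1.960·√0.000707440/1.015006 = 0.05136.
So the interval runs from 0.1831 to 0.2858.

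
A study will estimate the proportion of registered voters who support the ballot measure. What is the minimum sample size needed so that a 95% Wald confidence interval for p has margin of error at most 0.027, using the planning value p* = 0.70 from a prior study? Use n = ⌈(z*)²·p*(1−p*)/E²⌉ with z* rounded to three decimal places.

The 95% critical value is z* = 1.960.
p*(1−p*) = 0.2100.
(z*)²·p*(1−p*)/E² = 3.841600·0.2100/0.000729 = 1106.634.
⌈1106.634⌉ = 1107.

n = 1107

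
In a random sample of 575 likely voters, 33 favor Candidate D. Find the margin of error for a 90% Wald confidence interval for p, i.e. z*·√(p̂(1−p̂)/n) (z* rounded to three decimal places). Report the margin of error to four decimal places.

ME = 0.0160

Sample proportion p̂ = 33/575 = 0.05739.
Standard error of p̂: √(0.054098/575) = √0.000094083 = 0.009700.
The 90% critical value is z* = 1.645.
So ME = 0.0160.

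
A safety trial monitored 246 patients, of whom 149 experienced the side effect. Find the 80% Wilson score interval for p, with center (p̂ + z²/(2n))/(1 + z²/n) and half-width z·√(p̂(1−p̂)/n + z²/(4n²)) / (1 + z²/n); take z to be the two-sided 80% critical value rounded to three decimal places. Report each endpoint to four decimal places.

Here p̂ = 149/246 = 0.60569 and z = 1.282 (z² = 1.643524).
Denominator 1 + z²/n = 1 + 1.643524/246 = 1.006681.
Adjusted center: (0.60569 + z²/(2n))/1.006681 = 0.60499.
Radicand: p̂(1−p̂)/n + z²/(4n²) = 0.000970851 + 0.000006790 = 0.000977641.
Half-width = 1.282·√0.000977641/1.006681 = 0.03982.
CI: 0.60499 ± 0.03982 = (0.5652, 0.6448).

(0.5652, 0.6448)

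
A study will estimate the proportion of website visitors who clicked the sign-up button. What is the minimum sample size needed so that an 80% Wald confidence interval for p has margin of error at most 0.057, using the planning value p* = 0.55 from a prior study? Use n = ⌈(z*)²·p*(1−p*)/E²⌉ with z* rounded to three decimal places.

z* = 1.282 at the 80% level.
p*(1−p*) = 0.55·0.45 = 0.2475.
(z*)²·p*(1−p*)/E² = 1.643524·0.2475/0.003249 = 125.199.
⌈125.199⌉ = 126.

n = 126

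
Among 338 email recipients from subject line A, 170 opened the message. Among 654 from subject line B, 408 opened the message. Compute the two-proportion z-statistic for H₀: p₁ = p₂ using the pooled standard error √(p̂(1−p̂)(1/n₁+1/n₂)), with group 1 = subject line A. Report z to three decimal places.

p̂₁ = 170/338 = 0.50296, p̂₂ = 408/654 = 0.62385.
Pooling: p̂ = 578/992 = 0.58266.
Pooled SE = √[0.2431671·0.00448763] ≈ 0.033034.
z = -0.12089/0.033034 = -3.660.

z = -3.660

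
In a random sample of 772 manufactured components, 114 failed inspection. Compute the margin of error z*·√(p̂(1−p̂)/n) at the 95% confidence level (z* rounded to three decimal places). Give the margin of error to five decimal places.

ME = 0.02503

p̂ = 114/772 = 0.14767.
Standard error of p̂: √(0.125862/772) = √0.000163034 = 0.012768.
The 95% critical value is z* = 1.960.
Margin of error = z*·SE = 1.960 × 0.012768 = 0.02503.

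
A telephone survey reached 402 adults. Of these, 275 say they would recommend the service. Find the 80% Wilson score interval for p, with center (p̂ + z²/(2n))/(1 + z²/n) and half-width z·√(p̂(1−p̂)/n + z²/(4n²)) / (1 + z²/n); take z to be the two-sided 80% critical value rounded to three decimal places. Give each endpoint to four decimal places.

Here p̂ = 275/402 = 0.68408 and z = 1.282 (z² = 1.643524).
1 + z²/n = 1.004088.
Adjusted center: (0.68408 + z²/(2n))/1.004088 = 0.68333.
Radicand: p̂(1−p̂)/n + z²/(4n²) = 0.000537599 + 0.000002543 = 0.000540142.
Half-width = z·√(radicand)/denom = 1.282·0.023241/1.004088 = 0.02967.
CI: 0.68333 ± 0.02967 = (0.6537, 0.7130).

(0.6537, 0.7130)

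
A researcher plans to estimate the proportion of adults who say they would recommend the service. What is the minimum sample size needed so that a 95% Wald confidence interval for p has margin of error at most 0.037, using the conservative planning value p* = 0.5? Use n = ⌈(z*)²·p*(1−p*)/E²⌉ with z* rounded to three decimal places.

z* = 1.960 at the 95% level.
p*(1−p*) = 0.50·0.50 = 0.2500.
(z*)²·p*(1−p*)/E² = 3.841600·0.2500/0.001369 = 701.534.
Rounding up, n = 702.

n = 702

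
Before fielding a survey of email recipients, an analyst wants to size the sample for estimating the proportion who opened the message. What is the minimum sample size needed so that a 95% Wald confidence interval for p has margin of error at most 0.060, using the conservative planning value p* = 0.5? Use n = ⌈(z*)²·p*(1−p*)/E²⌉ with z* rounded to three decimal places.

z* = 1.960 at the 95% level.
p*(1−p*) = 0.50·0.50 = 0.2500.
(z*)²·p*(1−p*)/E² = 3.841600·0.2500/0.003600 = 266.778.
⌈266.778⌉ = 267.

n = 267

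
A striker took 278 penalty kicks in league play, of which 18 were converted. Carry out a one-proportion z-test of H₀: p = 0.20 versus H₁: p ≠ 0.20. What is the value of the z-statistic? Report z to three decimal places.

The sample proportion is 18/278 = 0.06475.
SE₀ = √(0.20·0.80/278) = 0.023990.
Test statistic: z = -0.13525/0.023990 = -5.638.

z = -5.638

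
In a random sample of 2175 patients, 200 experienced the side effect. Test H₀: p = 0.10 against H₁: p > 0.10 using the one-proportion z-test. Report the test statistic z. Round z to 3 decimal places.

The sample proportion is 200/2175 = 0.09195.
Under H₀, SE = √(p₀(1−p₀)/n) = √(0.10·0.90/2175) = √0.000041379 = 0.006433.
Test statistic: z = -0.00805/0.006433 = -1.251.

z = -1.251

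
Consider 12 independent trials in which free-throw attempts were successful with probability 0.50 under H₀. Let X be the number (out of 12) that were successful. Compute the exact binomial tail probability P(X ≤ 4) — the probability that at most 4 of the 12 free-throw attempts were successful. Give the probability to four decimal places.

P = 0.1938

X ~ Binomial(n=12, p=0.50).
P(X ≤ 4) = Σ_{j=0}^{4} C(12,j)·0.50^j·0.50^{12−j}.
= 0.000244 + 0.002930 + 0.016113 + 0.053711 + 0.120850 = 0.1938.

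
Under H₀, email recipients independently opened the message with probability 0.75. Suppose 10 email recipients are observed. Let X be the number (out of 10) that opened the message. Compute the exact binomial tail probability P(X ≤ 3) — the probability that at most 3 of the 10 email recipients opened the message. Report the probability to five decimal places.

X is binomial with n = 10 and p = 0.75.
P(X ≤ 3) = C(10,0)·0.75^0·0.25^10 + C(10,1)·0.75^1·0.25^9 + C(10,2)·0.75^2·0.25^8 + C(10,3)·0.75^3·0.25^7.
= 0.000001 + 0.000029 + 0.000386 + 0.003090 = 0.00351.

P = 0.00351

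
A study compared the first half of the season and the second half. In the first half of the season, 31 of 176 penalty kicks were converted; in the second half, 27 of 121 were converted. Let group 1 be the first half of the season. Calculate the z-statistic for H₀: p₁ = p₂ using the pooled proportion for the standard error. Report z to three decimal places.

Sample proportions: p̂₁ = 31/176 = 0.17614 and p̂₂ = 27/121 = 0.22314.
Pooled p̂ = (31+27)/(176+121) = 58/297 = 0.19529.
SE = √[p̂(1−p̂)(1/n₁+1/n₂)] = √[0.19529·0.80471·(1/176+1/121)] ≈ 0.046815.
z = -0.04700/0.046815 = -1.004.

z = -1.004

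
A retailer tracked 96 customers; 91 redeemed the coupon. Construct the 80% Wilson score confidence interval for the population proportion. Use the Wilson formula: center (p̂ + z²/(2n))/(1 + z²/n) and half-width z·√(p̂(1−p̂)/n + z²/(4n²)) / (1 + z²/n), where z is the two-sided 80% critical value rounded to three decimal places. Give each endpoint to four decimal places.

(0.9106, 0.9702)

p̂ = 91/96 = 0.94792; z = 1.282, so z² = 1.643524.
Denominator 1 + z²/n = 1 + 1.643524/96 = 1.017120.
Center = (0.94792 + 0.008560)/1.017120 = 0.94038.
Radicand: p̂(1−p̂)/n + z²/(4n²) = 0.000514278 + 0.000044583 = 0.000558861.
Half-width = z·√(radicand)/denom = 1.282·0.023640/1.017120 = 0.02980.
CI: 0.94038 ± 0.02980 = (0.9106, 0.9702).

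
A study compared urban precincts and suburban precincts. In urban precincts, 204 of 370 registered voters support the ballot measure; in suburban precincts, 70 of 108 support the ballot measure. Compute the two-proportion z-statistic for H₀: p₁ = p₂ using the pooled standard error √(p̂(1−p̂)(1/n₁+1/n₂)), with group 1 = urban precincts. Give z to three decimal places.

Sample proportions: p̂₁ = 204/370 = 0.55135 and p̂₂ = 70/108 = 0.64815.
Pooling: p̂ = 274/478 = 0.57322.
SE = √[p̂(1−p̂)(1/n₁+1/n₂)] = √[0.57322·0.42678·(1/370+1/108)] ≈ 0.054096.
z = (p̂₁ − p̂₂)/SE = (0.55135 − 0.64815)/0.054096 = -0.09680/0.054096 = -1.789.

z = -1.789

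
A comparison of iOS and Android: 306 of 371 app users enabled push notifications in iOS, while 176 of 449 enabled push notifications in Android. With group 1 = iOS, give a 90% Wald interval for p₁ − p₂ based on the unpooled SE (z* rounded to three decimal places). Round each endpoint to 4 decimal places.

(0.3829, 0.4827)

p̂₁ = 306/371 = 0.82480, p̂₂ = 176/449 = 0.39198; p̂₁ − p̂₂ = 0.43282.
SE = √(0.000389505 + 0.000530807) = √0.000920312 = 0.030337.
The 90% critical value is z* = 1.645. Margin of error = 0.04990.
CI: 0.43282 ± 0.04990 = (0.3829, 0.4827).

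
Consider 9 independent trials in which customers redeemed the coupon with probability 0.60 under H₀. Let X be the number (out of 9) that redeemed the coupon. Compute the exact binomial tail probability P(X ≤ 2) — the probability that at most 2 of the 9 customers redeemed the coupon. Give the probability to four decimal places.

X ~ Binomial(n=9, p=0.60).
P(X ≤ 2) = C(9,0)·0.60^0·0.40^9 + C(9,1)·0.60^1·0.40^8 + C(9,2)·0.60^2·0.40^7.
= 0.000262 + 0.003539 + 0.021234 = 0.0250.

P = 0.0250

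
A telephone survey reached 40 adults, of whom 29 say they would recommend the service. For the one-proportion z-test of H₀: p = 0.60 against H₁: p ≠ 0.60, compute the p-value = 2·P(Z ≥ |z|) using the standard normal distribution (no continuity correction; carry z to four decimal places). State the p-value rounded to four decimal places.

p̂ = 29/40 = 0.72500.
SE₀ = √(0.60·0.40/40) = 0.077460.
z = (p̂ − p₀)/SE = (29/40 − 0.60)/0.077460 ≈ 1.6137.
From the standard normal, 2·P(Z ≥ |z|) = 0.1066.

p-value = 0.1066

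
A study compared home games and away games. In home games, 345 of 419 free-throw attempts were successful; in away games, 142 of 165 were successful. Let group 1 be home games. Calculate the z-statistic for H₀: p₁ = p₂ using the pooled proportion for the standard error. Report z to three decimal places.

z = -1.088

p̂₁ = 345/419 = 0.82339, p̂₂ = 142/165 = 0.86061.
Pooled p̂ = (345+142)/(419+165) = 487/584 = 0.83390.
SE = √[p̂(1−p̂)(1/n₁+1/n₂)] = √[0.83390·0.16610·(1/419+1/165)] ≈ 0.034205.
z = -0.03722/0.034205 = -1.088.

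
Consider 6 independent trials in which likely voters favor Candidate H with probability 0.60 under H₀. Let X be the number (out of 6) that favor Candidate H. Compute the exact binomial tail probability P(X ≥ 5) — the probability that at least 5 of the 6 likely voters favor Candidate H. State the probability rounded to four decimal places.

X ~ Binomial(n=6, p=0.60).
P(X ≥ 5) = C(6,5)·0.60^5·0.40^1 + C(6,6)·0.60^6·0.40^0.
= 0.186624 + 0.046656 = 0.2333.

P = 0.2333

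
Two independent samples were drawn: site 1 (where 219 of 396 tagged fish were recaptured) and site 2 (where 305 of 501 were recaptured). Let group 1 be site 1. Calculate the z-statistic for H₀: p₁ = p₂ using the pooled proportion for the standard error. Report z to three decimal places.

z = -1.682

p̂₁ = 219/396 = 0.55303, p̂₂ = 305/501 = 0.60878.
Pooled p̂ = (219+305)/(396+501) = 524/897 = 0.58417.
SE = √[p̂(1−p̂)(1/n₁+1/n₂)] = √[0.58417·0.41583·(1/396+1/501)] ≈ 0.033140.
z = -0.05575/0.033140 = -1.682.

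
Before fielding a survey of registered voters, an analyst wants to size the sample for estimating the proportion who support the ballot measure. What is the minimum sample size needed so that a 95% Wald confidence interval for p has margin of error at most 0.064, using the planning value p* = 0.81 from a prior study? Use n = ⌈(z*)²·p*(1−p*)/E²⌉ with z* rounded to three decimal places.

n = 145

z* = 1.960 at the 95% level.
p*(1−p*) = 0.1539.
Required n before rounding: 3.841600 × 0.1539 / 0.064² = 144.341.
⌈144.341⌉ = 145.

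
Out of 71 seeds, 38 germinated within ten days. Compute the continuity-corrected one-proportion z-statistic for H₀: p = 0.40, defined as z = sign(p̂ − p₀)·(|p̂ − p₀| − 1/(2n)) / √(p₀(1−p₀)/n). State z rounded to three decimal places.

p̂ = 38/71 = 0.53521. p̂ − p₀ = 0.135211.
1/(2n) = 0.007042.
Corrected numerator: |0.135211| − 0.007042 = 0.128169.
Null standard error: √(0.40·0.60/71) = √0.003380282 = 0.058140.
z = (+)0.128169/0.058140 = 2.204.

z = 2.204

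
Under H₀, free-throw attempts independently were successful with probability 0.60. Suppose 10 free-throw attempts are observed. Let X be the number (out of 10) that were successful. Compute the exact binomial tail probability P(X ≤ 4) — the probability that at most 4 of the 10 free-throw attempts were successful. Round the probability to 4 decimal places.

X is binomial with n = 10 and p = 0.60.
P(X ≤ 4) = Σ_{j=0}^{4} C(10,j)·0.60^j·0.40^{10−j}.
= 0.000105 + 0.001573 + 0.010617 + 0.042467 + 0.111477 = 0.1662.

P = 0.1662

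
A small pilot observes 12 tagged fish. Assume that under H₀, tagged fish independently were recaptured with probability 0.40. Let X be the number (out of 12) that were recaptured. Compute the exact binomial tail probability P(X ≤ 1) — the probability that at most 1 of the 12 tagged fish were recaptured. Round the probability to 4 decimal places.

P = 0.0196

X is binomial with n = 12 and p = 0.40.
P(X ≤ 1) = C(12,0)·0.40^0·0.60^12 + C(12,1)·0.40^1·0.60^11.
= 0.002177 + 0.017414 = 0.0196.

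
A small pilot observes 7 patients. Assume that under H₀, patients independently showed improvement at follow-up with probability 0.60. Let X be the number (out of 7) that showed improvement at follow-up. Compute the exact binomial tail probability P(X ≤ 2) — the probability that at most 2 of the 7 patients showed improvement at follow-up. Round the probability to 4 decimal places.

X ~ Binomial(n=7, p=0.60).
P(X ≤ 2) = C(7,0)·0.60^0·0.40^7 + C(7,1)·0.60^1·0.40^6 + C(7,2)·0.60^2·0.40^5.
= 0.001638 + 0.017203 + 0.077414 = 0.0963.

P = 0.0963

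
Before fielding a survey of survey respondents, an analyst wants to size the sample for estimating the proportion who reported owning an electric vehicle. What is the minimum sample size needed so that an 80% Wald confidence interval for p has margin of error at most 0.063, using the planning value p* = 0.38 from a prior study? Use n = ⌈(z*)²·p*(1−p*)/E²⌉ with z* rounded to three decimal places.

The 80% critical value is z* = 1.282.
p*(1−p*) = 0.2356.
(z*)²·p*(1−p*)/E² = 1.643524·0.2356/0.003969 = 97.560.
⌈97.560⌉ = 98.

n = 98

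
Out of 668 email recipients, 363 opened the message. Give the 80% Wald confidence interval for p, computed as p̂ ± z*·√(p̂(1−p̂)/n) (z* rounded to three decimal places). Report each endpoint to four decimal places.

(0.5187, 0.5681)

The sample proportion is 363/668 = 0.54341.
SE(p̂) = √(0.54341·0.45659/668) = 0.019273.
z* = 1.282 at the 80% level.
Margin of error: 1.282 × 0.019273 = 0.02471.
CI: 0.54341 ± 0.02471 = (0.5187, 0.5681).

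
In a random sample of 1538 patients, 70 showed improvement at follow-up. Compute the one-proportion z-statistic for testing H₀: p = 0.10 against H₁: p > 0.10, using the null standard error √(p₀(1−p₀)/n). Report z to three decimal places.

p̂ = 70/1538 = 0.04551.
SE₀ = √(0.10·0.90/1538) = 0.007650.
z = (p̂ − p₀)/SE = (0.04551 − 0.10)/0.007650 = -7.123.

z = -7.123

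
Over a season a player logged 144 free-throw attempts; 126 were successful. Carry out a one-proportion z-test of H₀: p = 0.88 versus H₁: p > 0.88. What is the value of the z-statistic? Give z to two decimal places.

z = -0.18

With x = 126 successes in n = 144, p̂ = 0.87500.
Null standard error: √(0.88·0.12/144) = √0.000733333 = 0.027080.
z = (0.87500 − 0.88)/0.027080 = -0.00500/0.027080 = -0.18.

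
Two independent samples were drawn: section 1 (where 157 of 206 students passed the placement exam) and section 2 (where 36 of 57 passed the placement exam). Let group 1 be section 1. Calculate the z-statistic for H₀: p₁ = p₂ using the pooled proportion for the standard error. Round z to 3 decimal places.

z = 1.974

Sample proportions: p̂₁ = 157/206 = 0.76214 and p̂₂ = 36/57 = 0.63158.
Pooled p̂ = (157+36)/(206+57) = 193/263 = 0.73384.
SE = √[p̂(1−p̂)(1/n₁+1/n₂)] = √[0.73384·0.26616·(1/206+1/57)] ≈ 0.066142.
z = (p̂₁ − p̂₂)/SE = (0.76214 − 0.63158)/0.066142 = 0.13056/0.066142 = 1.974.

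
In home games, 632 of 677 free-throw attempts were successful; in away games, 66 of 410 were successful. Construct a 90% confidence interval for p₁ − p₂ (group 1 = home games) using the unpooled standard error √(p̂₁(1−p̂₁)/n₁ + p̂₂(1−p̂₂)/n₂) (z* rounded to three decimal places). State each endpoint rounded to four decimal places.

(0.7388, 0.8063)

p̂₁ = 0.93353, p̂₂ = 0.16098, so the observed difference is 0.77255.
Unpooled SE = √(p̂₁(1−p̂₁)/n₁ + p̂₂(1−p̂₂)/n₂) = √(0.000091657 + 0.000329421) = 0.020520.
z* = 1.645 at the 90% level. Margin = 1.645·0.020520 = 0.03376.
Interval: 0.77255 ± 0.03376 → (0.7388, 0.8063).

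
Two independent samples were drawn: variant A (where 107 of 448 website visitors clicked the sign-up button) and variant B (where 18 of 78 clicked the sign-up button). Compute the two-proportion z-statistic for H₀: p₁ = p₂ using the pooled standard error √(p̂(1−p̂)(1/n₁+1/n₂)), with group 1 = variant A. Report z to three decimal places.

z = 0.155

Sample proportions: p̂₁ = 107/448 = 0.23884 and p̂₂ = 18/78 = 0.23077.
Pooled p̂ = (107+18)/(448+78) = 125/526 = 0.23764.
SE = √[p̂(1−p̂)(1/n₁+1/n₂)] = √[0.23764·0.76236·(1/448+1/78)] ≈ 0.052221.
z = 0.00807/0.052221 = 0.155.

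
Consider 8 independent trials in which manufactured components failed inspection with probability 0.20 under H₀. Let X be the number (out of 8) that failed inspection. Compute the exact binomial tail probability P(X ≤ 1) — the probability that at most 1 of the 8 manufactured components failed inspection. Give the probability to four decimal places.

P = 0.5033

X is binomial with n = 8 and p = 0.20.
P(X ≤ 1) = C(8,0)·0.20^0·0.80^8 + C(8,1)·0.20^1·0.80^7.
= 0.167772 + 0.335544 = 0.5033.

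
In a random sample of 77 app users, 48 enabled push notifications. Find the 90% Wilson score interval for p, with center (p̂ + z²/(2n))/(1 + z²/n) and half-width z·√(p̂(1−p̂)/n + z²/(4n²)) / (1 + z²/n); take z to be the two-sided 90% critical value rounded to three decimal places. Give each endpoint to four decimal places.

(0.5298, 0.7086)

p̂ = 48/77 = 0.62338; z = 1.645, so z² = 2.706025.
Denominator 1 + z²/n = 1 + 2.706025/77 = 1.035143.
Center = (0.62338 + 0.017572)/1.035143 = 0.61919.
Radicand: p̂(1−p̂)/n + z²/(4n²) = 0.003049068 + 0.000114101 = 0.003163169.
Half-width = 1.645·√0.003163169/1.035143 = 0.08938.
So the interval runs from 0.5298 to 0.7086.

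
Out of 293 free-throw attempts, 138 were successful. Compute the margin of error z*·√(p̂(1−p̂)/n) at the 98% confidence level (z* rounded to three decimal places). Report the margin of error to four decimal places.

ME = 0.0678

The sample proportion is 138/293 = 0.47099.
SE(p̂) = √(0.47099·0.52901/293) = 0.029161.
z* = 2.326 at the 98% level.
Margin of error = z*·SE = 2.326 × 0.029161 = 0.0678.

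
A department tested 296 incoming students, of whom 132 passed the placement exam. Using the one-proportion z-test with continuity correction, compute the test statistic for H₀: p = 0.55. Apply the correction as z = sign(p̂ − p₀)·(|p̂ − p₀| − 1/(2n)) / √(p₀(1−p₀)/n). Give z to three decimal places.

z = -3.540

Sample proportion p̂ = 132/296 = 0.44595. p̂ − p₀ = -0.104054.
1/(2n) = 0.001689.
Corrected numerator: |-0.104054| − 0.001689 = 0.102365.
Under H₀, SE = √(p₀(1−p₀)/n) = √(0.55·0.45/296) = √0.000836149 = 0.028916.
z = −0.102365/0.028916 = -3.540.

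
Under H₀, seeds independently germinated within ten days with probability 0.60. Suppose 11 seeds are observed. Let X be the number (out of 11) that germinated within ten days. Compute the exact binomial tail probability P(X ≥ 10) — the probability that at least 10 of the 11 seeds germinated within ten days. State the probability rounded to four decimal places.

X is binomial with n = 11 and p = 0.60.
P(X ≥ 10) = C(11,10)·0.60^10·0.40^1 + C(11,11)·0.60^11·0.40^0.
= 0.026605 + 0.003628 = 0.0302.

P = 0.0302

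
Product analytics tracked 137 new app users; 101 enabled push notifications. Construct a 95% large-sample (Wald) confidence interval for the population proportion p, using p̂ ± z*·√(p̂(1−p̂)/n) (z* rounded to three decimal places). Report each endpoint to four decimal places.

With x = 101 successes in n = 137, p̂ = 0.73723.
SE = √(p̂(1−p̂)/n) = √(0.193724/137) = 0.037604.
z* = 1.960 at the 95% level.
Margin = 1.960·0.037604 = 0.07370.
Interval: 0.73723 ± 0.07370 → (0.6635, 0.8109).

(0.6635, 0.8109)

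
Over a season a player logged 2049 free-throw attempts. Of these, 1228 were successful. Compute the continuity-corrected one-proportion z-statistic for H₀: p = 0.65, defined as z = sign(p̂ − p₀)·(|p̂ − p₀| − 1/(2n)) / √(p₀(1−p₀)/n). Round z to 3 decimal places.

z = -4.787

p̂ = 1228/2049 = 0.59932. p̂ − p₀ = -0.050683.
Continuity correction 1/(2n) = 1/4098 = 0.000244.
Corrected numerator: |-0.050683| − 0.000244 = 0.050439.
SE₀ = √(0.65·0.35/2049) = 0.010537.
z = (−)0.050439/0.010537 = -4.787.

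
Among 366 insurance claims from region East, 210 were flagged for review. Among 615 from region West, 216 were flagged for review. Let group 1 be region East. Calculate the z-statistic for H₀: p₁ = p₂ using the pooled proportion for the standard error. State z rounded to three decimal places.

z = 6.801

p̂₁ = 210/366 = 0.57377, p̂₂ = 216/615 = 0.35122.
Pooling: p̂ = 426/981 = 0.43425.
Pooled SE = √[0.2456770·0.00435826] ≈ 0.032722.
z = 0.22255/0.032722 = 6.801.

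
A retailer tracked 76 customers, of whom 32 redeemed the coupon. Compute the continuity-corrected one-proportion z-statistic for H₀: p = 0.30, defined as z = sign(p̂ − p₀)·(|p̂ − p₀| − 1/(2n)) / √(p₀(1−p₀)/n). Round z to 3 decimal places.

z = 2.178

The sample proportion is 32/76 = 0.42105. p̂ − p₀ = 0.121053.
Continuity correction 1/(2n) = 1/152 = 0.006579.
Corrected numerator: |0.121053| − 0.006579 = 0.114474.
SE₀ = √(0.30·0.70/76) = 0.052566.
z = (+)0.114474/0.052566 = 2.178.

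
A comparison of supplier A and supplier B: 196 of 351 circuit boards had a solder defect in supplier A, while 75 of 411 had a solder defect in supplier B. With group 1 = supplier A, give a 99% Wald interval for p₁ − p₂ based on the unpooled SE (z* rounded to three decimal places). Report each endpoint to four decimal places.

(0.2918, 0.4600)

p̂₁ = 196/351 = 0.55840, p̂₂ = 75/411 = 0.18248; p̂₁ − p̂₂ = 0.37592.
Unpooled SE = √(p̂₁(1−p̂₁)/n₁ + p̂₂(1−p̂₂)/n₂) = √(0.000702533 + 0.000362974) = 0.032642.
The 99% critical value is z* = 2.576. Margin = 2.576·0.032642 = 0.08409.
So the interval runs from 0.2918 to 0.4600.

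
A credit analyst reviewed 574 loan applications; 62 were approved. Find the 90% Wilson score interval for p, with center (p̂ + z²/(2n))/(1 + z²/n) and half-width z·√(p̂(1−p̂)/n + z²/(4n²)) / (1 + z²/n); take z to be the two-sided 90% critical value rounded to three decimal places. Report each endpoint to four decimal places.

(0.0885, 0.1312)

p̂ = 62/574 = 0.10801; z = 1.645, so z² = 2.706025.
1 + z²/n = 1.004714.
Adjusted center: (0.10801 + z²/(2n))/1.004714 = 0.10985.
Radicand: p̂(1−p̂)/n + z²/(4n²) = 0.000167852 + 0.000002053 = 0.000169905.
Half-width = z·√(radicand)/denom = 1.645·0.013035/1.004714 = 0.02134.
CI: 0.10985 ± 0.02134 = (0.0885, 0.1312).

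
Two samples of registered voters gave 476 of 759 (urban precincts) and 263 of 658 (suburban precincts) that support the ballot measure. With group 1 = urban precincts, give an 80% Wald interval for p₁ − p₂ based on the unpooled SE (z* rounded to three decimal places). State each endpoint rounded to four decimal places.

(0.1942, 0.2607)

p̂₁ = 0.62714, p̂₂ = 0.39970, so the observed difference is 0.22744.
Unpooled SE = √(p̂₁(1−p̂₁)/n₁ + p̂₂(1−p̂₂)/n₂) = √(0.000308083 + 0.000364649) = 0.025937.
z* = 1.282 at the 80% level. Margin = 1.282·0.025937 = 0.03325.
Interval: 0.22744 ± 0.03325 → (0.1942, 0.2607).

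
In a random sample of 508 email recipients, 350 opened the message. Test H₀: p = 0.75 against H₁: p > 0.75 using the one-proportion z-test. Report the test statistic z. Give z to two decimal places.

p̂ = 350/508 = 0.68898.
Under H₀, SE = √(p₀(1−p₀)/n) = √(0.75·0.25/508) = √0.000369094 = 0.019212.
Test statistic: z = -0.06102/0.019212 = -3.18.

z = -3.18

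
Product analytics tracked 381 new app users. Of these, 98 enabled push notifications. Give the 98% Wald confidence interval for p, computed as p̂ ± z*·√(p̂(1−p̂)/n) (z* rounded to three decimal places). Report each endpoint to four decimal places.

(0.2051, 0.3093)

p̂ = 98/381 = 0.25722.
SE = √(p̂(1−p̂)/n) = √(0.191057/381) = 0.022393.
The 98% critical value is z* = 2.326.
Margin of error: 2.326 × 0.022393 = 0.05209.
CI: 0.25722 ± 0.05209 = (0.2051, 0.3093).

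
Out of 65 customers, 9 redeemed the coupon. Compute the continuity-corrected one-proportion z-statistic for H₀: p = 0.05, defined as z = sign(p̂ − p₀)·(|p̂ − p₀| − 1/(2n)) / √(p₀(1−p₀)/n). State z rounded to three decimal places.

The sample proportion is 9/65 = 0.13846. p̂ − p₀ = 0.088462.
Continuity correction 1/(2n) = 1/130 = 0.007692.
Corrected numerator: |0.088462| − 0.007692 = 0.080770.
Under H₀, SE = √(p₀(1−p₀)/n) = √(0.05·0.95/65) = √0.000730769 = 0.027033.
z = (+)0.080770/0.027033 = 2.988.

z = 2.988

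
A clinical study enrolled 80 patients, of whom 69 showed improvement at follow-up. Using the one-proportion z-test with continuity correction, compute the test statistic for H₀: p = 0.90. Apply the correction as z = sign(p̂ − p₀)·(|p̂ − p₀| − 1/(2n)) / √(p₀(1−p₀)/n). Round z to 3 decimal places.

z = -0.932

p̂ = 69/80 = 0.86250. p̂ − p₀ = -0.037500.
Continuity correction 1/(2n) = 1/160 = 0.006250.
Corrected numerator: |-0.037500| − 0.006250 = 0.031250.
SE₀ = √(0.90·0.10/80) = 0.033541.
z = −0.031250/0.033541 = -0.932.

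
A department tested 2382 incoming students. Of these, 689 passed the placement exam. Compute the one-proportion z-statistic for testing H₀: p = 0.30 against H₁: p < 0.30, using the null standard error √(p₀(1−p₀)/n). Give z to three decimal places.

z = -1.145

p̂ = 689/2382 = 0.28925.
Null standard error: √(0.30·0.70/2382) = √0.000088161 = 0.009389.
z = (p̂ − p₀)/SE = (0.28925 − 0.30)/0.009389 = -1.145.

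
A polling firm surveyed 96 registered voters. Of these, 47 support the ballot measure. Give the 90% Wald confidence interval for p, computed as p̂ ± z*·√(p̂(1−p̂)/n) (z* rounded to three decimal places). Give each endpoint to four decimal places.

The sample proportion is 47/96 = 0.48958.
Standard error of p̂: √(0.249891/96) = √0.002603036 = 0.051020.
The 90% critical value is z* = 1.645.
Margin = 1.645·0.051020 = 0.08393.
So the interval runs from 0.4057 to 0.5735.

(0.4057, 0.5735)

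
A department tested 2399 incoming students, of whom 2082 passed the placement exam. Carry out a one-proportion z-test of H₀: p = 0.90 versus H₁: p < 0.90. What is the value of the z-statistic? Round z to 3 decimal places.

p̂ = 2082/2399 = 0.86786.
SE₀ = √(0.90·0.10/2399) = 0.006125.
z = (0.86786 − 0.90)/0.006125 = -0.03214/0.006125 = -5.247.

z = -5.247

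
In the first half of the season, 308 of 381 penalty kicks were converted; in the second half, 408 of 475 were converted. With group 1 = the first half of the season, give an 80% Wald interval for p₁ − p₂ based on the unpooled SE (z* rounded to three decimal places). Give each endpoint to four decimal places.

p̂₁ = 0.80840, p̂₂ = 0.85895, so the observed difference is -0.05055.
SE = √(0.000406536 + 0.000255067) = √0.000661603 = 0.025722.
z* = 1.282 at the 80% level. Margin of error = 0.03298.
Interval: -0.05055 ± 0.03298 → (-0.0835, -0.0176).

(-0.0835, -0.0176)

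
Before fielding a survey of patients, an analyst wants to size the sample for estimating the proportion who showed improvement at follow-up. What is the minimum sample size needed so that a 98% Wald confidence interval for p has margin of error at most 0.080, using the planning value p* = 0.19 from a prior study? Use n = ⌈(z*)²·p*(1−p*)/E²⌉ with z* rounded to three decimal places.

n = 131

For 98% confidence, z* = 2.326.
p*(1−p*) = 0.19·0.81 = 0.1539.
Required n before rounding: 5.410276 × 0.1539 / 0.080² = 130.100.
Rounding up, n = 131.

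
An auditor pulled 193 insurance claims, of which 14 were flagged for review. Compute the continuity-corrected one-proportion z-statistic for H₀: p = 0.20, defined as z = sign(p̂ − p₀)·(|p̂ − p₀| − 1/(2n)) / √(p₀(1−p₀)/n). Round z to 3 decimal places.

The sample proportion is 14/193 = 0.07254. p̂ − p₀ = -0.127461.
1/(2n) = 0.002591.
Corrected numerator: |-0.127461| − 0.002591 = 0.124870.
SE₀ = √(0.20·0.80/193) = 0.028793.
z = −0.124870/0.028793 = -4.337.

z = -4.337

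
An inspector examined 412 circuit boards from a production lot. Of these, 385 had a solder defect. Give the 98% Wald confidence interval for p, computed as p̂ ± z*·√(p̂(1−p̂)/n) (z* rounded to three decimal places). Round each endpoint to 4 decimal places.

(0.9061, 0.9628)

p̂ = 385/412 = 0.93447.
SE = √(p̂(1−p̂)/n) = √(0.061239/412) = 0.012192.
The 98% critical value is z* = 2.326.
Margin of error: 2.326 × 0.012192 = 0.02836.
CI: 0.93447 ± 0.02836 = (0.9061, 0.9628).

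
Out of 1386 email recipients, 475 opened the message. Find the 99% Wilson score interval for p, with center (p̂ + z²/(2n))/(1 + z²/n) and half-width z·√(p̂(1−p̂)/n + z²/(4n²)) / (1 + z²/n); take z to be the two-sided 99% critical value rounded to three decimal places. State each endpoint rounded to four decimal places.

p̂ = 475/1386 = 0.34271; z = 2.576, so z² = 6.635776.
1 + z²/n = 1.004788.
Adjusted center: (0.34271 + z²/(2n))/1.004788 = 0.34346.
Radicand: p̂(1−p̂)/n + z²/(4n²) = 0.000162526 + 0.000000864 = 0.000163390.
Half-width = z·√(radicand)/denom = 2.576·0.012782/1.004788 = 0.03277.
Interval: 0.34346 ± 0.03277 → (0.3107, 0.3762).

(0.3107, 0.3762)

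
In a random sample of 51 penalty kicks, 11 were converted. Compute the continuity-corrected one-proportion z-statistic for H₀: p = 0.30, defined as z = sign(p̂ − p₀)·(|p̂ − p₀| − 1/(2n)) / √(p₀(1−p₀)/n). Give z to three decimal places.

z = -1.161

Sample proportion p̂ = 11/51 = 0.21569. p̂ − p₀ = -0.084314.
1/(2n) = 0.009804.
Corrected numerator: |-0.084314| − 0.009804 = 0.074510.
SE₀ = √(0.30·0.70/51) = 0.064169.
z = (−)0.074510/0.064169 = -1.161.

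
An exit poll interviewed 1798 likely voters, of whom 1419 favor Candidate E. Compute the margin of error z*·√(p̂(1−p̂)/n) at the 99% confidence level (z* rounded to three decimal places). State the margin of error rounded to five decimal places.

ME = 0.02478

p̂ = 1419/1798 = 0.78921.
Standard error of p̂: √(0.166357/1798) = √0.000092524 = 0.009619.
The 99% critical value is z* = 2.576.
ME = 2.576·0.009619 = 0.02478.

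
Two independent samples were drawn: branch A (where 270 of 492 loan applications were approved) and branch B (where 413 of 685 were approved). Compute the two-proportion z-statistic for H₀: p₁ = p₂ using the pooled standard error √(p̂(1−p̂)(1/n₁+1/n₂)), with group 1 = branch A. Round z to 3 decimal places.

Sample proportions: p̂₁ = 270/492 = 0.54878 and p̂₂ = 413/685 = 0.60292.
Pooling: p̂ = 683/1177 = 0.58029.
Pooled SE = √[0.2435537·0.00349237] ≈ 0.029165.
z = -0.05414/0.029165 = -1.856.

z = -1.856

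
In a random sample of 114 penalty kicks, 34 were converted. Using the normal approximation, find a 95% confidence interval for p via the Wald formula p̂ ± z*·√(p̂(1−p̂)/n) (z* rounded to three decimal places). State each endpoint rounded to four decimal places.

Sample proportion p̂ = 34/114 = 0.29825.
SE = √(p̂(1−p̂)/n) = √(0.209295/114) = 0.042848.
The 95% critical value is z* = 1.960.
Margin = 1.960·0.042848 = 0.08398.
CI: 0.29825 ± 0.08398 = (0.2143, 0.3822).

(0.2143, 0.3822)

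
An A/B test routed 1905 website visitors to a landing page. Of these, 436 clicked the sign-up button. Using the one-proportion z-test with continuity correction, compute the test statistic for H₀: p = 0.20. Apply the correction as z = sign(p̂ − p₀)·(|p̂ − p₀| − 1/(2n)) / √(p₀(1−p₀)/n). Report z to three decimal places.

z = 3.122

Sample proportion p̂ = 436/1905 = 0.22887. p̂ − p₀ = 0.028871.
1/(2n) = 0.000262.
Corrected numerator: |0.028871| − 0.000262 = 0.028609.
SE₀ = √(0.20·0.80/1905) = 0.009165.
z = +0.028609/0.009165 = 3.122.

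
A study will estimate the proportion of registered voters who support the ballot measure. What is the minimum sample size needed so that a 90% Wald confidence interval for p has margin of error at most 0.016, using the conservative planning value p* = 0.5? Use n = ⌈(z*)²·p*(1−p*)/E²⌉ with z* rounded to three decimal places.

n = 2643

The 90% critical value is z* = 1.645.
p*(1−p*) = 0.50·0.50 = 0.2500.
(z*)²·p*(1−p*)/E² = 2.706025·0.2500/0.000256 = 2642.603.
Rounding up, n = 2643.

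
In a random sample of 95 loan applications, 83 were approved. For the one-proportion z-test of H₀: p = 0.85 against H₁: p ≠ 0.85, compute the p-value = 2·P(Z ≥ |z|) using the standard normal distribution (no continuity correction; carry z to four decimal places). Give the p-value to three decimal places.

p̂ = 83/95 = 0.87368.
Under H₀, SE = √(p₀(1−p₀)/n) = √(0.85·0.15/95) = √0.001342105 = 0.036635.
z = (p̂ − p₀)/SE = (83/95 − 0.85)/0.036635 ≈ 0.6465.
From the standard normal, 2·P(Z ≥ |z|) = 0.518.

p-value = 0.518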